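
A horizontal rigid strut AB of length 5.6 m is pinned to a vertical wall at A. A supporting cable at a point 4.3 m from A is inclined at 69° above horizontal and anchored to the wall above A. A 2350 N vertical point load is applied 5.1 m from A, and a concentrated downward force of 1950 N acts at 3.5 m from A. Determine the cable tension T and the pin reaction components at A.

ΣM about A: T·sin69°·4.3 − 2350·5.1 − 1950·3.5 = 0 → T = 18810/(4.3·0.93358) = 4685.64 ≈ 4686 N.
ΣF_x = 0: A_x − T·cos69° = 0 → A_x = 4685.64 × 0.358368 = 1679 N.
ΣF_y = 0: A_y + T·sin69° − 2350 − 1950 = 0 → A_y = 4300 − 4685.64 × 0.93358 = -74.42 N.

T = 4686 N, A_x = 1679 N, A_y = -74.42 N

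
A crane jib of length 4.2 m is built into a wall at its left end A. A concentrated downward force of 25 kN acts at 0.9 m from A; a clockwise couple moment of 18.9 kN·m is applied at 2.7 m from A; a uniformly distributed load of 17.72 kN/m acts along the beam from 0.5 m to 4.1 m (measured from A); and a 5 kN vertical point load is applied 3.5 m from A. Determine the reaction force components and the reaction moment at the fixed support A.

A_x = 0, A_y = 93.79 kN, M_A = 205.6 kN·m

Resultant of the distributed load: 17.72 × 3.6 = 63.792 kN at 2.3 m from A.
ΣF_x = 0: A_x = 0.
ΣF_y = 0: A_y − 25 − 17.72·3.6 − 5 = 0 → A_y = 93.79 kN.
ΣM about A: M_A − 25·0.9 − 18.9 − (17.72·3.6)·2.3 − 5·3.5 = 0 → M_A = 205.6 kN·m.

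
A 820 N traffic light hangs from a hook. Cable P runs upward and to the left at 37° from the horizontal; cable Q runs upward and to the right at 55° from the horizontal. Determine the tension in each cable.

ΣF_x = 0: −T_P·cos37° + T_Q·cos55° = 0 → T_Q = 1.39238·T_P.
ΣF_y = 0: T_P·sin37° + T_Q·sin55° = 820.
Substitute: T_P·(0.601815 + 1.39238·0.819152) = 820 → T_P = 470.619 ≈ 470.6 N.
Then T_Q = 1.39238 × 470.619 = 655.3 N.

T_P = 470.6 N, T_Q = 655.3 N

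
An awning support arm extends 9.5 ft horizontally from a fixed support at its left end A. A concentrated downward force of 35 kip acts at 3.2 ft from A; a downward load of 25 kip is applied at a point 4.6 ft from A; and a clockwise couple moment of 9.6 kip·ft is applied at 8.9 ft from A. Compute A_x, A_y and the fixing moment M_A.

ΣF_x = 0: A_x = 0.
ΣF_y = 0: A_y − 35 − 25 = 0 → A_y = 60.00 kip.
ΣM about A: M_A − 35·3.2 − 25·4.6 − 9.6 = 0 → M_A = 236.6 kip·ft.

A_x = 0, A_y = 60.00 kip, M_A = 236.6 kip·ft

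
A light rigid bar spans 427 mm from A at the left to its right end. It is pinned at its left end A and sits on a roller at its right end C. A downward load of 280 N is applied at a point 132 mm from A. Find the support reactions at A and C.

ΣM about A: C_y·427 − 280·132 = 0 → C_y = 36960/427 = 86.5574 ≈ 86.56 N.
ΣF_y = 0: A_y + 86.5574 − 280 = 0 → A_y = 193.4 N.
ΣF_x = 0: no horizontal applied forces, so A_x = 0.

A_x = 0, A_y = 193.4 N, C_y = 86.56 N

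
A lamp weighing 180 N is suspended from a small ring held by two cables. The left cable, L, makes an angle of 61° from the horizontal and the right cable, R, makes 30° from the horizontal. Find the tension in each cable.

ΣF_x = 0: −T_L·cos61° + T_R·cos30° = 0 → T_R = 0.55981·T_L.
ΣF_y = 0: T_L·sin61° + T_R·sin30° = 180.
Substitute: T_L·(0.87462 + 0.55981·0.5) = 180 → T_L = 155.908 ≈ 155.9 N.
Then T_R = 0.55981 × 155.908 = 87.28 N.

T_L = 155.9 N, T_R = 87.28 N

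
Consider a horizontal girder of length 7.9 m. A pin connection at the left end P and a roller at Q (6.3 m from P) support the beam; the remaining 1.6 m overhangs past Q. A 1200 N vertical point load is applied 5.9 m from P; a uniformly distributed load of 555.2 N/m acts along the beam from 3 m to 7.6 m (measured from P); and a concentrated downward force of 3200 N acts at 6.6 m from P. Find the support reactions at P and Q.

Resultant of the distributed load: 555.2 × 4.6 = 2553.92 N at 5.3 m from P.
Moments about P: Q_y·6.3 − 1200·5.9 − (555.2·4.6)·5.3 − 3200·6.6 = 0 → Q_y = 41735.776/6.3 = 6624.73 ≈ 6625 N.
ΣF_y = 0: P_y + 6624.73 − 1200 − 555.2·4.6 − 3200 = 0 → P_y = 329.2 N.
ΣF_x = 0: no horizontal applied forces, so P_x = 0.

P_x = 0, P_y = 329.2 N, Q_y = 6625 N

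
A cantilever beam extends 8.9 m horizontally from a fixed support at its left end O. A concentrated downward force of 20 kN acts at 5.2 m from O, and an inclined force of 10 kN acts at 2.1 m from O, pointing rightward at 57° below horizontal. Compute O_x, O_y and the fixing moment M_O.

ΣF_x = 0: O_x + 10·cos57° = 0 → O_x = -5.446 kN.
ΣF_y = 0: O_y − 20 − 10·sin57° = 0 → O_y = 28.39 kN.
ΣM about O: M_O − 20·5.2 − 10·sin57°·2.1 = 0 → M_O = 121.6 kN·m.

O_x = -5.446 kN, O_y = 28.39 kN, M_O = 121.6 kN·m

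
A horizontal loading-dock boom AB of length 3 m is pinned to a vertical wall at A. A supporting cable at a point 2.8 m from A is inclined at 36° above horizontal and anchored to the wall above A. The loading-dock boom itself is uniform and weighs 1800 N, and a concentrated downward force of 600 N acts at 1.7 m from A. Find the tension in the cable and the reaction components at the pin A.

ΣM about A: T·sin36°·2.8 − 1800·1.5 − 600·1.7 = 0 → T = 3720/(2.8·0.587785) = 2260.3 ≈ 2260 N.
ΣF_x = 0: A_x − T·cos36° = 0 → A_x = 2260.3 × 0.809017 = 1829 N.
ΣF_y = 0: A_y + T·sin36° − 1800 − 600 = 0 → A_y = 2400 − 2260.3 × 0.587785 = 1071 N.

T = 2260 N, A_x = 1829 N, A_y = 1071 N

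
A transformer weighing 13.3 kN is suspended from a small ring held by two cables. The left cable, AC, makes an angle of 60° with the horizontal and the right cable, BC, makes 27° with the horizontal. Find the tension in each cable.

ΣF_x = 0: −T_AC·cos60° + T_BC·cos27° = 0 → T_BC = 0.561163·T_AC.
ΣF_y = 0: T_AC·sin60° + T_BC·sin27° = 13.3.
Substitute: T_AC·(0.866025 + 0.561163·0.45399) = 13.3 → T_AC = 11.8667 ≈ 11.87 kN.
Then T_BC = 0.561163 × 11.8667 = 6.659 kN.

T_AC = 11.87 kN, T_BC = 6.659 kN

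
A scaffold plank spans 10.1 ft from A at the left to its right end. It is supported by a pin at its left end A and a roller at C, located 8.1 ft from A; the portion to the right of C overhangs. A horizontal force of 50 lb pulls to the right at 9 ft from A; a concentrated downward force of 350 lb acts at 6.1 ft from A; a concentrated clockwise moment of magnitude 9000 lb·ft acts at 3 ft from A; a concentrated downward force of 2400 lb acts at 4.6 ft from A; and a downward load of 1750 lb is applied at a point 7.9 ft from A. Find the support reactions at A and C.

A_x = -50.00 lb, A_y = 55.56 lb, C_y = 4444 lb

Moments about A: C_y·8.1 − 350·6.1 − 9000 − 2400·4.6 − 1750·7.9 = 0 → C_y = 36000/8.1 = 4444.44 ≈ 4444 lb.
ΣF_y = 0: A_y + 4444.44 − 350 − 2400 − 1750 = 0 → A_y = 55.56 lb.
ΣF_x = 0: A_x + 50 = 0 → A_x = -50.00 lb.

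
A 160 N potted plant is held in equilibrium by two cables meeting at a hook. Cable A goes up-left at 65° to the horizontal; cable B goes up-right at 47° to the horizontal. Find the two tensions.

ΣF_x = 0: −T_A·cos65° + T_B·cos47° = 0 → T_B = 0.619676·T_A.
ΣF_y = 0: T_A·sin65° + T_B·sin47° = 160.
Substitute: T_A·(0.906308 + 0.619676·0.731354) = 160 → T_A = 117.689 ≈ 117.7 N.
Then T_B = 0.619676 × 117.689 = 72.93 N.

T_A = 117.7 N, T_B = 72.93 N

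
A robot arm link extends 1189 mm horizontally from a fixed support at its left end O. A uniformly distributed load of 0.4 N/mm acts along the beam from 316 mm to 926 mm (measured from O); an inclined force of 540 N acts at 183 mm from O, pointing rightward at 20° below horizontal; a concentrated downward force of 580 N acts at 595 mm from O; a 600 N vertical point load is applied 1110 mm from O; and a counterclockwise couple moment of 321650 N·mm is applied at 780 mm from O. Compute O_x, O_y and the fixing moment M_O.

Resultant of the distributed load: 0.4 × 610 = 244 N at 621 mm from O.
ΣF_x = 0: O_x + 540·cos20° = 0 → O_x = -507.4 N.
ΣF_y = 0: O_y − 0.4·610 − 540·sin20° − 580 − 600 = 0 → O_y = 1609 N.
ΣM about O: M_O − (0.4·610)·621 − 540·sin20°·183 − 580·595 − 600·1110 + 321650 = 0 → M_O = 874800 N·mm.

O_x = -507.4 N, O_y = 1609 N, M_O = 874800 N·mm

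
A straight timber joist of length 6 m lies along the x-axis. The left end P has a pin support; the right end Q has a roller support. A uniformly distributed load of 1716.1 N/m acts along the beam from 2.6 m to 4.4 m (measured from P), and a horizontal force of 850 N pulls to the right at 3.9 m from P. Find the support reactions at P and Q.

P_x = -850.0 N, P_y = 1287 N, Q_y = 1802 N

Resultant of the distributed load: 1716.1 × 1.8 = 3088.98 N at 3.5 m from P.
Moments about P: Q_y·6 − (1716.1·1.8)·3.5 = 0 → Q_y = 10811.43/6 = 1801.9 ≈ 1802 N.
ΣF_y = 0: P_y + 1801.9 − 1716.1·1.8 = 0 → P_y = 1287 N.
ΣF_x = 0: P_x + 850 = 0 → P_x = -850.0 N.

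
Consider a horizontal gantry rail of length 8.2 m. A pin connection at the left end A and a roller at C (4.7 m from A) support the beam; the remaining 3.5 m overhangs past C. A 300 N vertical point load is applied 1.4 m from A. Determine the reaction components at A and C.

A_x = 0, A_y = 210.6 N, C_y = 89.36 N

Moments about A: C_y·4.7 − 300·1.4 = 0 → C_y = 420/4.7 = 89.3617 ≈ 89.36 N.
ΣF_y = 0: A_y + 89.3617 − 300 = 0 → A_y = 210.6 N.
ΣF_x = 0: no horizontal applied forces, so A_x = 0.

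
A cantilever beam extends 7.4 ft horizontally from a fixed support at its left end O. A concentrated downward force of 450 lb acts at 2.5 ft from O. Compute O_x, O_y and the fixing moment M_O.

ΣF_x = 0: O_x = 0.
ΣF_y = 0: O_y − 450 = 0 → O_y = 450.0 lb.
ΣM about O: M_O − 450·2.5 = 0 → M_O = 1125 lb·ft.

O_x = 0, O_y = 450.0 lb, M_O = 1125 lb·ft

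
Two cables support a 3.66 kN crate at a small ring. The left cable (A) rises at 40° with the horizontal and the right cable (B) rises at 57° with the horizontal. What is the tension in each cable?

T_A = 2.008 kN, T_B = 2.825 kN

ΣF_x = 0: −T_A·cos40° + T_B·cos57° = 0 → T_B = 1.40652·T_A.
ΣF_y = 0: T_A·sin40° + T_B·sin57° = 3.66.
Substitute: T_A·(0.642788 + 1.40652·0.838671) = 3.66 → T_A = 2.00835 ≈ 2.008 kN.
Then T_B = 1.40652 × 2.00835 = 2.825 kN.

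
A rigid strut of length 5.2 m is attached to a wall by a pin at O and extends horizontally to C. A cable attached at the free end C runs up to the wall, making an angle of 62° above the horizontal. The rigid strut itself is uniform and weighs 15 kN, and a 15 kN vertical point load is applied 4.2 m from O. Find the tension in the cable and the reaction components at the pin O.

T = 22.22 kN, O_x = 10.43 kN, O_y = 10.38 kN

ΣM about O: T·sin62°·5.2 − 15·2.6 − 15·4.2 = 0 → T = 102/(5.2·0.882948) = 22.2158 ≈ 22.22 kN.
ΣF_x = 0: O_x − T·cos62° = 0 → O_x = 22.2158 × 0.469472 = 10.43 kN.
ΣF_y = 0: O_y + T·sin62° − 15 − 15 = 0 → O_y = 30 − 22.2158 × 0.882948 = 10.38 kN.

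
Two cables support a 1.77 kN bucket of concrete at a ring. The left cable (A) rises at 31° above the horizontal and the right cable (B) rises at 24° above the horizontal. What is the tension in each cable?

ΣF_x = 0: −T_A·cos31° + T_B·cos24° = 0 → T_B = 0.938286·T_A.
ΣF_y = 0: T_A·sin31° + T_B·sin24° = 1.77.
Substitute: T_A·(0.515038 + 0.938286·0.406737) = 1.77 → T_A = 1.97396 ≈ 1.974 kN.
Then T_B = 0.938286 × 1.97396 = 1.852 kN.

T_A = 1.974 kN, T_B = 1.852 kN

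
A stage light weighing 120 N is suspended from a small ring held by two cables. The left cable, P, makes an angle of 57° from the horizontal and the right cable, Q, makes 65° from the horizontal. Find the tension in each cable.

T_P = 59.80 N, T_Q = 77.07 N

ΣF_x = 0: −T_P·cos57° + T_Q·cos65° = 0 → T_Q = 1.28873·T_P.
ΣF_y = 0: T_P·sin57° + T_Q·sin65° = 120.
Substitute: T_P·(0.838671 + 1.28873·0.906308) = 120 → T_P = 59.8009 ≈ 59.80 N.
Then T_Q = 1.28873 × 59.8009 = 77.07 N.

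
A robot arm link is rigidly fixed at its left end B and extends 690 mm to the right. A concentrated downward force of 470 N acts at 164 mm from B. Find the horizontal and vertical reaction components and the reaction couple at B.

B_x = 0, B_y = 470.0 N, M_B = 77080 N·mm

ΣF_x = 0: B_x = 0.
ΣF_y = 0: B_y − 470 = 0 → B_y = 470.0 N.
ΣM about B: M_B − 470·164 = 0 → M_B = 77080 N·mm.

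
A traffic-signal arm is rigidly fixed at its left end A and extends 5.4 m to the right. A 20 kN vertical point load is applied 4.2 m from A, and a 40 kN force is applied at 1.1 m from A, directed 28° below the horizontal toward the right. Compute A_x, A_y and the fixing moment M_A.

ΣF_x = 0: A_x + 40·cos28° = 0 → A_x = -35.32 kN.
ΣF_y = 0: A_y − 20 − 40·sin28° = 0 → A_y = 38.78 kN.
ΣM about A: M_A − 20·4.2 − 40·sin28°·1.1 = 0 → M_A = 104.7 kN·m.

A_x = -35.32 kN, A_y = 38.78 kN, M_A = 104.7 kN·m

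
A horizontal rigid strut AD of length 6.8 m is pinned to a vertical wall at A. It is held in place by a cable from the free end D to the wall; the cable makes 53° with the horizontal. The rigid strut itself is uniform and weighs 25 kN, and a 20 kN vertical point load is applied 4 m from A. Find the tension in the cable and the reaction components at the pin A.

T = 30.38 kN, A_x = 18.28 kN, A_y = 20.74 kN

ΣM about A: T·sin53°·6.8 − 25·3.4 − 20·4 = 0 → T = 165/(6.8·0.798636) = 30.3827 ≈ 30.38 kN.
ΣF_x = 0: A_x − T·cos53° = 0 → A_x = 30.3827 × 0.601815 = 18.28 kN.
ΣF_y = 0: A_y + T·sin53° − 25 − 20 = 0 → A_y = 45 − 30.3827 × 0.798636 = 20.74 kN.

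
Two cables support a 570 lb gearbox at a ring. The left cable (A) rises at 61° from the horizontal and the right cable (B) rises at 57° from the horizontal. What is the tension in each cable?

ΣF_x = 0: −T_A·cos61° + T_B·cos57° = 0 → T_B = 0.890149·T_A.
ΣF_y = 0: T_A·sin61° + T_B·sin57° = 570.
Substitute: T_A·(0.87462 + 0.890149·0.838671) = 570 → T_A = 351.6 lb.
Then T_B = 0.890149 × 351.6 = 313.0 lb.

T_A = 351.6 lb, T_B = 313.0 lb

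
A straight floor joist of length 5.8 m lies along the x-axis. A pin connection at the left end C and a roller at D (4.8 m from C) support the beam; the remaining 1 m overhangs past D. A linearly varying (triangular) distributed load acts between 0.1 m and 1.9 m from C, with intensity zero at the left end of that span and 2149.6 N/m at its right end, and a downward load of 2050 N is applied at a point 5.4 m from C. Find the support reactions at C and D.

C_x = 0, C_y = 1154 N, D_y = 2830 N

Resultant of the triangular load: ½ × 2149.6 × 1.8 = 1934.64 N, acting at 1.3 m from C (one-third of the span from the peak).
Taking moments about C: D_y·4.8 − (½·2149.6·1.8)·1.3 − 2050·5.4 = 0 → D_y = 13585.032/4.8 = 2830.22 ≈ 2830 N.
ΣF_y = 0: C_y + 2830.22 − ½·2149.6·1.8 − 2050 = 0 → C_y = 1154 N.
ΣF_x = 0: no horizontal applied forces, so C_x = 0.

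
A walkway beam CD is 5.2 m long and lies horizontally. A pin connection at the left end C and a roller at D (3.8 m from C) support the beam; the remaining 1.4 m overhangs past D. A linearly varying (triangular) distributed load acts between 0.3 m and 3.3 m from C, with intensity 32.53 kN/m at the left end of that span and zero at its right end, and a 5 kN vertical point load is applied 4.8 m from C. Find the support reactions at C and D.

C_x = 0, C_y = 30.79 kN, D_y = 23.01 kN

Resultant of the triangular load: ½ × 32.53 × 3 = 48.795 kN, acting at 1.3 m from C (one-third of the span from the peak).
Moments about C: D_y·3.8 − (½·32.53·3)·1.3 − 5·4.8 = 0 → D_y = 87.4335/3.8 = 23.0088 ≈ 23.01 kN.
ΣF_y = 0: C_y + 23.0088 − ½·32.53·3 − 5 = 0 → C_y = 30.79 kN.
ΣF_x = 0: no horizontal applied forces, so C_x = 0.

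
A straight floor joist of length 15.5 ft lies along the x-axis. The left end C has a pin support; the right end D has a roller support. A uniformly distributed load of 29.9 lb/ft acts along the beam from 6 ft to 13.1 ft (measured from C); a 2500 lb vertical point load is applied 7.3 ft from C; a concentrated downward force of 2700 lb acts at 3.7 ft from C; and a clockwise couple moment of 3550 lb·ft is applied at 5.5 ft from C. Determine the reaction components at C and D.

Resultant of the distributed load: 29.9 × 7.1 = 212.29 lb at 9.55 ft from C.
Moments about C: D_y·15.5 − (29.9·7.1)·9.55 − 2500·7.3 − 2700·3.7 − 3550 = 0 → D_y = 33817.3695/15.5 = 2181.77 ≈ 2182 lb.
ΣF_y = 0: C_y + 2181.77 − 29.9·7.1 − 2500 − 2700 = 0 → C_y = 3231 lb.
ΣF_x = 0: no horizontal applied forces, so C_x = 0.

C_x = 0, C_y = 3231 lb, D_y = 2182 lb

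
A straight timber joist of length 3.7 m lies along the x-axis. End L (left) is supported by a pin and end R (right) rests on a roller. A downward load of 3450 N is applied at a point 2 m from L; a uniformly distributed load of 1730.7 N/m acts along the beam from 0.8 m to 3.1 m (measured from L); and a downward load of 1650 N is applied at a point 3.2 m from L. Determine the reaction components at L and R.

Resultant of the distributed load: 1730.7 × 2.3 = 3980.61 N at 1.95 m from L.
ΣM about L: R_y·3.7 − 3450·2 − (1730.7·2.3)·1.95 − 1650·3.2 = 0 → R_y = 19942.1895/3.7 = 5389.78 ≈ 5390 N.
ΣF_y = 0: L_y + 5389.78 − 3450 − 1730.7·2.3 − 1650 = 0 → L_y = 3691 N.
ΣF_x = 0: no horizontal applied forces, so L_x = 0.

L_x = 0, L_y = 3691 N, R_y = 5390 N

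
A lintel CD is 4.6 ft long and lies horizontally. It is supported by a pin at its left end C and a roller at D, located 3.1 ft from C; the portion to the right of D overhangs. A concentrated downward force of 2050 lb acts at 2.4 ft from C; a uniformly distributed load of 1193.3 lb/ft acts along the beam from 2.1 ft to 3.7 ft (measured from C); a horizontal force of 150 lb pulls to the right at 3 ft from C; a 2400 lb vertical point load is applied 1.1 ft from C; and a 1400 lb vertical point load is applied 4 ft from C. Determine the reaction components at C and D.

C_x = -150.0 lb, C_y = 1728 lb, D_y = 6031 lb

Resultant of the distributed load: 1193.3 × 1.6 = 1909.28 lb at 2.9 ft from C.
Moments about C: D_y·3.1 − 2050·2.4 − (1193.3·1.6)·2.9 − 2400·1.1 − 1400·4 = 0 → D_y = 18696.912/3.1 = 6031.26 ≈ 6031 lb.
ΣF_y = 0: C_y + 6031.26 − 2050 − 1193.3·1.6 − 2400 − 1400 = 0 → C_y = 1728 lb.
ΣF_x = 0: C_x + 150 = 0 → C_x = -150.0 lb.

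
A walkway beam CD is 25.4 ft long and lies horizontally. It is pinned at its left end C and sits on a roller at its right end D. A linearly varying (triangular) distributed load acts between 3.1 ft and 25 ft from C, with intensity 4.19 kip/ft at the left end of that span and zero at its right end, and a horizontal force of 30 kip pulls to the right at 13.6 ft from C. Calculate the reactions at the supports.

C_x = -30.00 kip, C_y = 27.09 kip, D_y = 18.79 kip

Resultant of the triangular load: ½ × 4.19 × 21.9 = 45.8805 kip, acting at 10.4 ft from C (one-third of the span from the peak).
ΣM about C: D_y·25.4 − (½·4.19·21.9)·10.4 = 0 → D_y = 477.1572/25.4 = 18.7857 ≈ 18.79 kip.
ΣF_y = 0: C_y + 18.7857 − ½·4.19·21.9 = 0 → C_y = 27.09 kip.
ΣF_x = 0: C_x + 30 = 0 → C_x = -30.00 kip.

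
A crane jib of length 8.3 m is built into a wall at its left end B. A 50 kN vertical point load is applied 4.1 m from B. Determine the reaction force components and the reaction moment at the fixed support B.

B_x = 0, B_y = 50.00 kN, M_B = 205.0 kN·m

ΣF_x = 0: B_x = 0.
ΣF_y = 0: B_y − 50 = 0 → B_y = 50.00 kN.
ΣM about B: M_B − 50·4.1 = 0 → M_B = 205.0 kN·m.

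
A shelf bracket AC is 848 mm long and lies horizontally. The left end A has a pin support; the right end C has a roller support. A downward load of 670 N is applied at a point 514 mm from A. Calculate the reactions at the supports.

Taking moments about A: C_y·848 − 670·514 = 0 → C_y = 344380/848 = 406.108 ≈ 406.1 N.
ΣF_y = 0: A_y + 406.108 − 670 = 0 → A_y = 263.9 N.
ΣF_x = 0: no horizontal applied forces, so A_x = 0.

A_x = 0, A_y = 263.9 N, C_y = 406.1 N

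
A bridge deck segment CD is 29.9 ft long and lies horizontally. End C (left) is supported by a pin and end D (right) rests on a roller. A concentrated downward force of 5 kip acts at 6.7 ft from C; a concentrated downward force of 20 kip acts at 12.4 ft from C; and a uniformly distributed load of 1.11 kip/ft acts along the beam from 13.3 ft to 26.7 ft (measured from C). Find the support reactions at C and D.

Resultant of the distributed load: 1.11 × 13.4 = 14.874 kip at 20 ft from C.
Taking moments about C: D_y·29.9 − 5·6.7 − 20·12.4 − (1.11·13.4)·20 = 0 → D_y = 578.98/29.9 = 19.3639 ≈ 19.36 kip.
ΣF_y = 0: C_y + 19.3639 − 5 − 20 − 1.11·13.4 = 0 → C_y = 20.51 kip.
ΣF_x = 0: no horizontal applied forces, so C_x = 0.

C_x = 0, C_y = 20.51 kip, D_y = 19.36 kip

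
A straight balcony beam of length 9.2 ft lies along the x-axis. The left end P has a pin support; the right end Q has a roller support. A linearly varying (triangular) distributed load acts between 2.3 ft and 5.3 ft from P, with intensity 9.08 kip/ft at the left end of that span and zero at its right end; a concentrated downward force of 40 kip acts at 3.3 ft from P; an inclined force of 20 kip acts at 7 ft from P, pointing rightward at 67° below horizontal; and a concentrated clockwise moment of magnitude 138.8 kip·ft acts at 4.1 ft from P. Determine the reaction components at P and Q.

P_x = -7.815 kip, P_y = 23.70 kip, Q_y = 48.33 kip

Resultant of the triangular load: ½ × 9.08 × 3 = 13.62 kip, acting at 3.3 ft from P (one-third of the span from the peak).
Moments about P: Q_y·9.2 − (½·9.08·3)·3.3 − 40·3.3 − 20·sin67°·7 − 138.8 = 0 → Q_y = 444.617/9.2 = 48.3279 ≈ 48.33 kip.
ΣF_y = 0: P_y + 48.3279 − ½·9.08·3 − 40 − 20·sin67° = 0 → P_y = 23.70 kip.
ΣF_x = 0: P_x + 20·cos67° = 0 → P_x = -7.815 kip.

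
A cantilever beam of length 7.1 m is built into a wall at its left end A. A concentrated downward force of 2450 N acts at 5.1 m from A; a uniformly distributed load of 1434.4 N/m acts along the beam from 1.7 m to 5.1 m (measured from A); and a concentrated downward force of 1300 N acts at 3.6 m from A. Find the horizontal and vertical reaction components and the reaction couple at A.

Resultant of the distributed load: 1434.4 × 3.4 = 4876.96 N at 3.4 m from A.
ΣF_x = 0: A_x = 0.
ΣF_y = 0: A_y − 2450 − 1434.4·3.4 − 1300 = 0 → A_y = 8627 N.
ΣM about A: M_A − 2450·5.1 − (1434.4·3.4)·3.4 − 1300·3.6 = 0 → M_A = 33760 N·m.

A_x = 0, A_y = 8627 N, M_A = 33760 N·m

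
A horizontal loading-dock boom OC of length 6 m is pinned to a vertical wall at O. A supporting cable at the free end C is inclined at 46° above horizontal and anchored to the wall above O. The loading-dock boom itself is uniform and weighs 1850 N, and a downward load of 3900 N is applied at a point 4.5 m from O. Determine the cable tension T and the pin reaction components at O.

T = 5352 N, O_x = 3718 N, O_y = 1900 N

ΣM about O: T·sin46°·6 − 1850·3 − 3900·4.5 = 0 → T = 23100/(6·0.71934) = 5352.13 ≈ 5352 N.
ΣF_x = 0: O_x − T·cos46° = 0 → O_x = 5352.13 × 0.694658 = 3718 N.
ΣF_y = 0: O_y + T·sin46° − 1850 − 3900 = 0 → O_y = 5750 − 5352.13 × 0.71934 = 1900 N.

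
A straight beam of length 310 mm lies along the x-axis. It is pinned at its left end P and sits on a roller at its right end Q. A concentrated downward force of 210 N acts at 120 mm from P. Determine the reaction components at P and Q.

Moments about P: Q_y·310 − 210·120 = 0 → Q_y = 25200/310 = 81.2903 ≈ 81.29 N.
ΣF_y = 0: P_y + 81.2903 − 210 = 0 → P_y = 128.7 N.
ΣF_x = 0: no horizontal applied forces, so P_x = 0.

P_x = 0, P_y = 128.7 N, Q_y = 81.29 N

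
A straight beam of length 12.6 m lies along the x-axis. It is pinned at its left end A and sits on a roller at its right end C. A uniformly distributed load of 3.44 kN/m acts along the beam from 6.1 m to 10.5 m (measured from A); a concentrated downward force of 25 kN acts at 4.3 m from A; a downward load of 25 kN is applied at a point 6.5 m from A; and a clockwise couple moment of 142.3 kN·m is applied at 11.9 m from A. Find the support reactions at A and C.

Resultant of the distributed load: 3.44 × 4.4 = 15.136 kN at 8.3 m from A.
Moments about A: C_y·12.6 − (3.44·4.4)·8.3 − 25·4.3 − 25·6.5 − 142.3 = 0 → C_y = 537.9288/12.6 = 42.6928 ≈ 42.69 kN.
ΣF_y = 0: A_y + 42.6928 − 3.44·4.4 − 25 − 25 = 0 → A_y = 22.44 kN.
ΣF_x = 0: no horizontal applied forces, so A_x = 0.

A_x = 0, A_y = 22.44 kN, C_y = 42.69 kN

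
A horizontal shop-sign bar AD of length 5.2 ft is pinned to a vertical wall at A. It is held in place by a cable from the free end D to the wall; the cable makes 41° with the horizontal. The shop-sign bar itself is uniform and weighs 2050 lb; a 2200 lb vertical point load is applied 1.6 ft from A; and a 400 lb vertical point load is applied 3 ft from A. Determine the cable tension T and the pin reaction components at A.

ΣM about A: T·sin41°·5.2 − 2050·2.6 − 2200·1.6 − 400·3 = 0 → T = 10050/(5.2·0.656059) = 2945.91 ≈ 2946 lb.
ΣF_x = 0: A_x − T·cos41° = 0 → A_x = 2945.91 × 0.75471 = 2223 lb.
ΣF_y = 0: A_y + T·sin41° − 2050 − 2200 − 400 = 0 → A_y = 4650 − 2945.91 × 0.656059 = 2717 lb.

T = 2946 lb, A_x = 2223 lb, A_y = 2717 lb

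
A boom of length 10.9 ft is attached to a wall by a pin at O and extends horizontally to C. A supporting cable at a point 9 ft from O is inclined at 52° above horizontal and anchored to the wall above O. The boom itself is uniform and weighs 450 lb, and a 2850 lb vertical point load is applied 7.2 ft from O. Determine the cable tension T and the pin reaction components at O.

ΣM about O: T·sin52°·9 − 450·5.45 − 2850·7.2 = 0 → T = 22972.5/(9·0.788011) = 3239.17 ≈ 3239 lb.
ΣF_x = 0: O_x − T·cos52° = 0 → O_x = 3239.17 × 0.615661 = 1994 lb.
ΣF_y = 0: O_y + T·sin52° − 450 − 2850 = 0 → O_y = 3300 − 3239.17 × 0.788011 = 747.5 lb.

T = 3239 lb, O_x = 1994 lb, O_y = 747.5 lb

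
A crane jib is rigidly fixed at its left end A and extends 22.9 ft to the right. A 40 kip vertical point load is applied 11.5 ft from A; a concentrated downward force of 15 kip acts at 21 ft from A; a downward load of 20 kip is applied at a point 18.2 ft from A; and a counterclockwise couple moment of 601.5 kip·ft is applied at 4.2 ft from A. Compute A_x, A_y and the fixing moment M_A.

ΣF_x = 0: A_x = 0.
ΣF_y = 0: A_y − 40 − 15 − 20 = 0 → A_y = 75.00 kip.
ΣM about A: M_A − 40·11.5 − 15·21 − 20·18.2 + 601.5 = 0 → M_A = 537.5 kip·ft.

A_x = 0, A_y = 75.00 kip, M_A = 537.5 kip·ft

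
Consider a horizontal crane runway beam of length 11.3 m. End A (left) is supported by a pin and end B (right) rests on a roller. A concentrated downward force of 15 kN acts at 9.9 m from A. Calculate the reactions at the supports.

A_x = 0, A_y = 1.858 kN, B_y = 13.14 kN

Moments about A: B_y·11.3 − 15·9.9 = 0 → B_y = 148.5/11.3 = 13.1416 ≈ 13.14 kN.
ΣF_y = 0: A_y + 13.1416 − 15 = 0 → A_y = 1.858 kN.
ΣF_x = 0: no horizontal applied forces, so A_x = 0.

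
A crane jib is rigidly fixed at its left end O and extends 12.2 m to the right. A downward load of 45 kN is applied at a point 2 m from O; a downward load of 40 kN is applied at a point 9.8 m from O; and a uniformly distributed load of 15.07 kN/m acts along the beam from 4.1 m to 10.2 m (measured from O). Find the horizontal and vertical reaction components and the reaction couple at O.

Resultant of the distributed load: 15.07 × 6.1 = 91.927 kN at 7.15 m from O.
ΣF_x = 0: O_x = 0.
ΣF_y = 0: O_y − 45 − 40 − 15.07·6.1 = 0 → O_y = 176.9 kN.
ΣM about O: M_O − 45·2 − 40·9.8 − (15.07·6.1)·7.15 = 0 → M_O = 1139 kN·m.

O_x = 0, O_y = 176.9 kN, M_O = 1139 kN·m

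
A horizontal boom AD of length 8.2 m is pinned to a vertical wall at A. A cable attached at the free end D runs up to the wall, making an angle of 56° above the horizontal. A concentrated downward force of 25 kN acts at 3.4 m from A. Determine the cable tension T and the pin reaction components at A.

T = 12.50 kN, A_x = 6.992 kN, A_y = 14.63 kN

ΣM about A: T·sin56°·8.2 − 25·3.4 = 0 → T = 85/(8.2·0.829038) = 12.5035 ≈ 12.50 kN.
ΣF_x = 0: A_x − T·cos56° = 0 → A_x = 12.5035 × 0.559193 = 6.992 kN.
ΣF_y = 0: A_y + T·sin56° − 25 = 0 → A_y = 25 − 12.5035 × 0.829038 = 14.63 kN.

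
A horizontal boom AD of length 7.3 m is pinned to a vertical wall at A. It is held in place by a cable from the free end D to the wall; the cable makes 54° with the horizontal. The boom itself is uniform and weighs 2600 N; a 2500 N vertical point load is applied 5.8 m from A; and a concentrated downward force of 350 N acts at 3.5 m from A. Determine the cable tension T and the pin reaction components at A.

ΣM about A: T·sin54°·7.3 − 2600·3.65 − 2500·5.8 − 350·3.5 = 0 → T = 25215/(7.3·0.809017) = 4269.51 ≈ 4270 N.
ΣF_x = 0: A_x − T·cos54° = 0 → A_x = 4269.51 × 0.587785 = 2510 N.
ΣF_y = 0: A_y + T·sin54° − 2600 − 2500 − 350 = 0 → A_y = 5450 − 4269.51 × 0.809017 = 1996 N.

T = 4270 N, A_x = 2510 N, A_y = 1996 N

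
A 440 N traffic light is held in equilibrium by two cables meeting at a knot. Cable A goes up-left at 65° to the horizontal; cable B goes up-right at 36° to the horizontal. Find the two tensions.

ΣF_x = 0: −T_A·cos65° + T_B·cos36° = 0 → T_B = 0.522385·T_A.
ΣF_y = 0: T_A·sin65° + T_B·sin36° = 440.
Substitute: T_A·(0.906308 + 0.522385·0.587785) = 440 → T_A = 362.63 ≈ 362.6 N.
Then T_B = 0.522385 × 362.63 = 189.4 N.

T_A = 362.6 N, T_B = 189.4 N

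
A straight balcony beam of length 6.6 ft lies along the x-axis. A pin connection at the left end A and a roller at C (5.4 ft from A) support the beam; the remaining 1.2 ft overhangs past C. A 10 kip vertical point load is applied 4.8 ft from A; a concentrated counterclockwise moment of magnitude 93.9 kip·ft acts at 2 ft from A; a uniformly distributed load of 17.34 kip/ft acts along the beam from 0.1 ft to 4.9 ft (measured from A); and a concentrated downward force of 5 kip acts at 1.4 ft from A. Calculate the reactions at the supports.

A_x = 0, A_y = 66.90 kip, C_y = 31.33 kip

Resultant of the distributed load: 17.34 × 4.8 = 83.232 kip at 2.5 ft from A.
Moments about A: C_y·5.4 − 10·4.8 + 93.9 − (17.34·4.8)·2.5 − 5·1.4 = 0 → C_y = 169.18/5.4 = 31.3296 ≈ 31.33 kip.
ΣF_y = 0: A_y + 31.3296 − 10 − 17.34·4.8 − 5 = 0 → A_y = 66.90 kip.
ΣF_x = 0: no horizontal applied forces, so A_x = 0.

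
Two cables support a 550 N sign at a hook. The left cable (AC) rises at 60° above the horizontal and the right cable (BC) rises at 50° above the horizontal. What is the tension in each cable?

T_AC = 376.2 N, T_BC = 292.6 N

ΣF_x = 0: −T_AC·cos60° + T_BC·cos50° = 0 → T_BC = 0.777862·T_AC.
ΣF_y = 0: T_AC·sin60° + T_BC·sin50° = 550.
Substitute: T_AC·(0.866025 + 0.777862·0.766044) = 550 → T_AC = 376.222 ≈ 376.2 N.
Then T_BC = 0.777862 × 376.222 = 292.6 N.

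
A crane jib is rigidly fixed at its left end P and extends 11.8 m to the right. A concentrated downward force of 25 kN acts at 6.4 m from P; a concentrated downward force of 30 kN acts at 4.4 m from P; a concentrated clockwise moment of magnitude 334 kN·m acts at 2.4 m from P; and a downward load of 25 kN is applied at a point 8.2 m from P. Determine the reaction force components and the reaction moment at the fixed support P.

ΣF_x = 0: P_x = 0.
ΣF_y = 0: P_y − 25 − 30 − 25 = 0 → P_y = 80.00 kN.
ΣM about P: M_P − 25·6.4 − 30·4.4 − 334 − 25·8.2 = 0 → M_P = 831.0 kN·m.

P_x = 0, P_y = 80.00 kN, M_P = 831.0 kN·m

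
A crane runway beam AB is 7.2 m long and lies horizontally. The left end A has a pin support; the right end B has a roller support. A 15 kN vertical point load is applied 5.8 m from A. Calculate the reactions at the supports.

A_x = 0, A_y = 2.917 kN, B_y = 12.08 kN

Moments about A: B_y·7.2 − 15·5.8 = 0 → B_y = 87/7.2 = 12.0833 ≈ 12.08 kN.
ΣF_y = 0: A_y + 12.0833 − 15 = 0 → A_y = 2.917 kN.
ΣF_x = 0: no horizontal applied forces, so A_x = 0.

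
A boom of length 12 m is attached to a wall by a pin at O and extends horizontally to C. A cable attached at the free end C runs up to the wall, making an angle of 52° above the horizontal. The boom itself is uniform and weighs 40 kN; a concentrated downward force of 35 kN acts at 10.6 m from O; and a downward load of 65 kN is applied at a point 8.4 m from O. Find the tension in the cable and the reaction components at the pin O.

ΣM about O: T·sin52°·12 − 40·6 − 35·10.6 − 65·8.4 = 0 → T = 1157/(12·0.788011) = 122.354 ≈ 122.4 kN.
ΣF_x = 0: O_x − T·cos52° = 0 → O_x = 122.354 × 0.615661 = 75.33 kN.
ΣF_y = 0: O_y + T·sin52° − 40 − 35 − 65 = 0 → O_y = 140 − 122.354 × 0.788011 = 43.58 kN.

T = 122.4 kN, O_x = 75.33 kN, O_y = 43.58 kN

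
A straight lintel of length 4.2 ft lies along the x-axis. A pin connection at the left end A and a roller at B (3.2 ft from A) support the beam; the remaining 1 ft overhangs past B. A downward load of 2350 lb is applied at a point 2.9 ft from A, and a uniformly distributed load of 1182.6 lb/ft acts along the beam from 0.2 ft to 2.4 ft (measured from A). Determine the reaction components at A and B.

A_x = 0, A_y = 1765 lb, B_y = 3187 lb

Resultant of the distributed load: 1182.6 × 2.2 = 2601.72 lb at 1.3 ft from A.
ΣM about A: B_y·3.2 − 2350·2.9 − (1182.6·2.2)·1.3 = 0 → B_y = 10197.236/3.2 = 3186.64 ≈ 3187 lb.
ΣF_y = 0: A_y + 3186.64 − 2350 − 1182.6·2.2 = 0 → A_y = 1765 lb.
ΣF_x = 0: no horizontal applied forces, so A_x = 0.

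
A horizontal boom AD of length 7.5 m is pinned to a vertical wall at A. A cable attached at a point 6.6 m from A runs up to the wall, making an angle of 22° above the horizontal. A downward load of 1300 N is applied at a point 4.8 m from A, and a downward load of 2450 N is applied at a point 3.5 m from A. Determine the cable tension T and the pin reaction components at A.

ΣM about A: T·sin22°·6.6 − 1300·4.8 − 2450·3.5 = 0 → T = 14815/(6.6·0.374607) = 5992.14 ≈ 5992 N.
ΣF_x = 0: A_x − T·cos22° = 0 → A_x = 5992.14 × 0.927184 = 5556 N.
ΣF_y = 0: A_y + T·sin22° − 1300 − 2450 = 0 → A_y = 3750 − 5992.14 × 0.374607 = 1505 N.

T = 5992 N, A_x = 5556 N, A_y = 1505 N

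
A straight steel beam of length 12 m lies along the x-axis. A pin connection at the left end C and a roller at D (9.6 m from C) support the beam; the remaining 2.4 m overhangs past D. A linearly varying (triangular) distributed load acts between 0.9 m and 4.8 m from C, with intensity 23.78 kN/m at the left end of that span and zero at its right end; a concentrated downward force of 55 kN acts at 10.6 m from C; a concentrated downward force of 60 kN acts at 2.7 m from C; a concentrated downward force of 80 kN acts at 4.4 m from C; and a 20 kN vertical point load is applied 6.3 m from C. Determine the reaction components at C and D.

C_x = 0, C_y = 123.3 kN, D_y = 138.0 kN

Resultant of the triangular load: ½ × 23.78 × 3.9 = 46.371 kN, acting at 2.2 m from C (one-third of the span from the peak).
Taking moments about C: D_y·9.6 − (½·23.78·3.9)·2.2 − 55·10.6 − 60·2.7 − 80·4.4 − 20·6.3 = 0 → D_y = 1325.0162/9.6 = 138.023 ≈ 138.0 kN.
ΣF_y = 0: C_y + 138.023 − ½·23.78·3.9 − 55 − 60 − 80 − 20 = 0 → C_y = 123.3 kN.
ΣF_x = 0: no horizontal applied forces, so C_x = 0.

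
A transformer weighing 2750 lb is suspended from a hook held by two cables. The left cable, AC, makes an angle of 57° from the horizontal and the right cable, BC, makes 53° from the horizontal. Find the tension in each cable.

T_AC = 1761 lb, T_BC = 1594 lb

ΣF_x = 0: −T_AC·cos57° + T_BC·cos53° = 0 → T_BC = 0.904994·T_AC.
ΣF_y = 0: T_AC·sin57° + T_BC·sin53° = 2750.
Substitute: T_AC·(0.838671 + 0.904994·0.798636) = 2750 → T_AC = 1761.2 ≈ 1761 lb.
Then T_BC = 0.904994 × 1761.2 = 1594 lb.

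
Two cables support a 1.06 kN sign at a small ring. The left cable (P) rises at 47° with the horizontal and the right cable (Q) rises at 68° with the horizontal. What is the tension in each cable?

T_P = 0.4381 kN, T_Q = 0.7977 kN

ΣF_x = 0: −T_P·cos47° + T_Q·cos68° = 0 → T_Q = 1.82057·T_P.
ΣF_y = 0: T_P·sin47° + T_Q·sin68° = 1.06.
Substitute: T_P·(0.731354 + 1.82057·0.927184) = 1.06 → T_P = 0.438133 ≈ 0.4381 kN.
Then T_Q = 1.82057 × 0.438133 = 0.7977 kN.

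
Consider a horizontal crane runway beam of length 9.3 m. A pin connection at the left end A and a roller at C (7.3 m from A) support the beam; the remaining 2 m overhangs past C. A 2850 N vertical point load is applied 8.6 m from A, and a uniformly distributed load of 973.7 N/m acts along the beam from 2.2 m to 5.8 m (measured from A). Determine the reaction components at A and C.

A_x = 0, A_y = 1077 N, C_y = 5278 N

Resultant of the distributed load: 973.7 × 3.6 = 3505.32 N at 4 m from A.
ΣM about A: C_y·7.3 − 2850·8.6 − (973.7·3.6)·4 = 0 → C_y = 38531.28/7.3 = 5278.26 ≈ 5278 N.
ΣF_y = 0: A_y + 5278.26 − 2850 − 973.7·3.6 = 0 → A_y = 1077 N.
ΣF_x = 0: no horizontal applied forces, so A_x = 0.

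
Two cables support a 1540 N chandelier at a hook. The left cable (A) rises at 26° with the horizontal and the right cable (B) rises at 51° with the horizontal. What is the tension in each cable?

ΣF_x = 0: −T_A·cos26° + T_B·cos51° = 0 → T_B = 1.4282·T_A.
ΣF_y = 0: T_A·sin26° + T_B·sin51° = 1540.
Substitute: T_A·(0.438371 + 1.4282·0.777146) = 1540 → T_A = 994.645 ≈ 994.6 N.
Then T_B = 1.4282 × 994.645 = 1421 N.

T_A = 994.6 N, T_B = 1421 N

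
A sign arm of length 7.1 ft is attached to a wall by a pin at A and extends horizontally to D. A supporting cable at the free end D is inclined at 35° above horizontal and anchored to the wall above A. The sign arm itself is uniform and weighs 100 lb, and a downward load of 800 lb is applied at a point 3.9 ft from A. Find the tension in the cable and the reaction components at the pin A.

ΣM about A: T·sin35°·7.1 − 100·3.55 − 800·3.9 = 0 → T = 3475/(7.1·0.573576) = 853.307 ≈ 853.3 lb.
ΣF_x = 0: A_x − T·cos35° = 0 → A_x = 853.307 × 0.819152 = 699.0 lb.
ΣF_y = 0: A_y + T·sin35° − 100 − 800 = 0 → A_y = 900 − 853.307 × 0.573576 = 410.6 lb.

T = 853.3 lb, A_x = 699.0 lb, A_y = 410.6 lb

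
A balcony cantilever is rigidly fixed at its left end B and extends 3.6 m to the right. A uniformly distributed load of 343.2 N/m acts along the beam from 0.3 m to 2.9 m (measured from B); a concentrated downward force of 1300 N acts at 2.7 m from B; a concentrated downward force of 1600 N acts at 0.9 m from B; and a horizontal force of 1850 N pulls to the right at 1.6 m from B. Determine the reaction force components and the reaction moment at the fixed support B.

B_x = -1850 N, B_y = 3792 N, M_B = 6378 N·m

Resultant of the distributed load: 343.2 × 2.6 = 892.32 N at 1.6 m from B.
ΣF_x = 0: B_x + 1850 = 0 → B_x = -1850 N.
ΣF_y = 0: B_y − 343.2·2.6 − 1300 − 1600 = 0 → B_y = 3792 N.
ΣM about B: M_B − (343.2·2.6)·1.6 − 1300·2.7 − 1600·0.9 = 0 → M_B = 6378 N·m.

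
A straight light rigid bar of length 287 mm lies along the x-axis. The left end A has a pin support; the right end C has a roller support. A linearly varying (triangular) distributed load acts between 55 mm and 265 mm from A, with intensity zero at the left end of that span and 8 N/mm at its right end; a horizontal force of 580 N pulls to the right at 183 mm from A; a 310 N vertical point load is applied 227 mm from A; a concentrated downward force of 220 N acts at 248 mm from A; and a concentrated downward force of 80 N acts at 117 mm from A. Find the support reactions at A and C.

Resultant of the triangular load: ½ × 8 × 210 = 840 N, acting at 195 mm from A (one-third of the span from the peak).
Moments about A: C_y·287 − (½·8·210)·195 − 310·227 − 220·248 − 80·117 = 0 → C_y = 298090/287 = 1038.64 ≈ 1039 N.
ΣF_y = 0: A_y + 1038.64 − ½·8·210 − 310 − 220 − 80 = 0 → A_y = 411.4 N.
ΣF_x = 0: A_x + 580 = 0 → A_x = -580.0 N.

A_x = -580.0 N, A_y = 411.4 N, C_y = 1039 N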